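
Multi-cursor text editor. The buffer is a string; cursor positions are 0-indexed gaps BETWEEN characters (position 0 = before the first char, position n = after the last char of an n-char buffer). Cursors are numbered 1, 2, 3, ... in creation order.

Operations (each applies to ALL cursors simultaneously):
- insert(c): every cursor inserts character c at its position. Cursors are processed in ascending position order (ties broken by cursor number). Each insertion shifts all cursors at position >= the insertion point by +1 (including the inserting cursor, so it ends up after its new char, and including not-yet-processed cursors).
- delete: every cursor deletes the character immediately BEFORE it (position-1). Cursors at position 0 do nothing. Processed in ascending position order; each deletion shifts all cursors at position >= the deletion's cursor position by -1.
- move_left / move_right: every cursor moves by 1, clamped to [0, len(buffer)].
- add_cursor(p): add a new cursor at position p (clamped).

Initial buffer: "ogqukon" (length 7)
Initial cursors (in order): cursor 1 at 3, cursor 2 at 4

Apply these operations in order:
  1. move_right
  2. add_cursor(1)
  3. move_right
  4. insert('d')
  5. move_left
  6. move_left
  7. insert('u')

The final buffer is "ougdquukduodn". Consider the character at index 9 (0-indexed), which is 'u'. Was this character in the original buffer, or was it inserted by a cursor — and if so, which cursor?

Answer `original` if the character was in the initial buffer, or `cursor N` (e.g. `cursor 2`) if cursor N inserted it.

After op 1 (move_right): buffer="ogqukon" (len 7), cursors c1@4 c2@5, authorship .......
After op 2 (add_cursor(1)): buffer="ogqukon" (len 7), cursors c3@1 c1@4 c2@5, authorship .......
After op 3 (move_right): buffer="ogqukon" (len 7), cursors c3@2 c1@5 c2@6, authorship .......
After op 4 (insert('d')): buffer="ogdqukdodn" (len 10), cursors c3@3 c1@7 c2@9, authorship ..3...1.2.
After op 5 (move_left): buffer="ogdqukdodn" (len 10), cursors c3@2 c1@6 c2@8, authorship ..3...1.2.
After op 6 (move_left): buffer="ogdqukdodn" (len 10), cursors c3@1 c1@5 c2@7, authorship ..3...1.2.
After op 7 (insert('u')): buffer="ougdquukduodn" (len 13), cursors c3@2 c1@7 c2@10, authorship .3.3..1.12.2.
Authorship (.=original, N=cursor N): . 3 . 3 . . 1 . 1 2 . 2 .
Index 9: author = 2

Answer: cursor 2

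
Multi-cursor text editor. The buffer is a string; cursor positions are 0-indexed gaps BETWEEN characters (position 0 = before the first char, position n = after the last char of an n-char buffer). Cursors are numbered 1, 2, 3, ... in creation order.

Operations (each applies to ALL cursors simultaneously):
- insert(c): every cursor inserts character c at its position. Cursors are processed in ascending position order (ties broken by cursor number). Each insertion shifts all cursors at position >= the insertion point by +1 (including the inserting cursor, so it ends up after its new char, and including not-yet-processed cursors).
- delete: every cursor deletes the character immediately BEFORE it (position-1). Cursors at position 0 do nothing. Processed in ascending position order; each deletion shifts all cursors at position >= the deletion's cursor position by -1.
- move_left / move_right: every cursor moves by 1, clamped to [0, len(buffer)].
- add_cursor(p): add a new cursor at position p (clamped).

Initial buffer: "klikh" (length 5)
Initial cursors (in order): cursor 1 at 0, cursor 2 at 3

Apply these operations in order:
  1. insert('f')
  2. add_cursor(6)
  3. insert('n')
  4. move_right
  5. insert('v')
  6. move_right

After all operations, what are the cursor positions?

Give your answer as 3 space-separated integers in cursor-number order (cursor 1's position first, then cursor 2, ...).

After op 1 (insert('f')): buffer="fklifkh" (len 7), cursors c1@1 c2@5, authorship 1...2..
After op 2 (add_cursor(6)): buffer="fklifkh" (len 7), cursors c1@1 c2@5 c3@6, authorship 1...2..
After op 3 (insert('n')): buffer="fnklifnknh" (len 10), cursors c1@2 c2@7 c3@9, authorship 11...22.3.
After op 4 (move_right): buffer="fnklifnknh" (len 10), cursors c1@3 c2@8 c3@10, authorship 11...22.3.
After op 5 (insert('v')): buffer="fnkvlifnkvnhv" (len 13), cursors c1@4 c2@10 c3@13, authorship 11.1..22.23.3
After op 6 (move_right): buffer="fnkvlifnkvnhv" (len 13), cursors c1@5 c2@11 c3@13, authorship 11.1..22.23.3

Answer: 5 11 13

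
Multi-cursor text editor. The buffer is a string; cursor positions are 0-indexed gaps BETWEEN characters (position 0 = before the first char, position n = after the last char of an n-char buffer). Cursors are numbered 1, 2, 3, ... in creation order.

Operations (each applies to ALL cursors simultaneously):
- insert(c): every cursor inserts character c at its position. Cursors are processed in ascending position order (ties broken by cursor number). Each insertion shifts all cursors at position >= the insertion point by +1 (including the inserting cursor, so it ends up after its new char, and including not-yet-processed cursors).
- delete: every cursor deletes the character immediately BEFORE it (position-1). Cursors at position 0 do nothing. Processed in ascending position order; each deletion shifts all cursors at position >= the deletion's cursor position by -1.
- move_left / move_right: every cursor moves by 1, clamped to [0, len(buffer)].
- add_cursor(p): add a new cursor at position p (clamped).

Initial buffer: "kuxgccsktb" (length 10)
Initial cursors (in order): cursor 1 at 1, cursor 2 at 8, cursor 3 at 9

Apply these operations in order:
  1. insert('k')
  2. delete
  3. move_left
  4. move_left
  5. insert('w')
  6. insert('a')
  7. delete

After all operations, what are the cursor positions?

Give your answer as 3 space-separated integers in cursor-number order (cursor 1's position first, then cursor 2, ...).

Answer: 1 8 10

Derivation:
After op 1 (insert('k')): buffer="kkuxgccskktkb" (len 13), cursors c1@2 c2@10 c3@12, authorship .1.......2.3.
After op 2 (delete): buffer="kuxgccsktb" (len 10), cursors c1@1 c2@8 c3@9, authorship ..........
After op 3 (move_left): buffer="kuxgccsktb" (len 10), cursors c1@0 c2@7 c3@8, authorship ..........
After op 4 (move_left): buffer="kuxgccsktb" (len 10), cursors c1@0 c2@6 c3@7, authorship ..........
After op 5 (insert('w')): buffer="wkuxgccwswktb" (len 13), cursors c1@1 c2@8 c3@10, authorship 1......2.3...
After op 6 (insert('a')): buffer="wakuxgccwaswaktb" (len 16), cursors c1@2 c2@10 c3@13, authorship 11......22.33...
After op 7 (delete): buffer="wkuxgccwswktb" (len 13), cursors c1@1 c2@8 c3@10, authorship 1......2.3...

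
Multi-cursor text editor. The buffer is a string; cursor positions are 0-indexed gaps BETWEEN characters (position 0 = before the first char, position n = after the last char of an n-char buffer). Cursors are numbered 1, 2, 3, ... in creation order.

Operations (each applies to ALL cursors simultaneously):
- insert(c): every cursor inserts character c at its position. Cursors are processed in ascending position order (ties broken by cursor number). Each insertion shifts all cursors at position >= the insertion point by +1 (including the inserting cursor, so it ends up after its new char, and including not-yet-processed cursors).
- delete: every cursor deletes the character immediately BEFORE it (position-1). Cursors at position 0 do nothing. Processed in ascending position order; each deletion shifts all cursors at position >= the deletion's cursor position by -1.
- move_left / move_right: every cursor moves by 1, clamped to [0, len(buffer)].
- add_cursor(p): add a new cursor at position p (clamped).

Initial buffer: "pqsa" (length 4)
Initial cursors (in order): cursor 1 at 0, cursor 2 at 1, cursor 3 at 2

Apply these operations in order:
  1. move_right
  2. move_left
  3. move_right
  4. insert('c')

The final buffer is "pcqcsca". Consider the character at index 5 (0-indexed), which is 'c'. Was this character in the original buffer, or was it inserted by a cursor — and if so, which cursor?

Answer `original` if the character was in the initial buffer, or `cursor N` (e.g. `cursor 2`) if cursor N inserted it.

After op 1 (move_right): buffer="pqsa" (len 4), cursors c1@1 c2@2 c3@3, authorship ....
After op 2 (move_left): buffer="pqsa" (len 4), cursors c1@0 c2@1 c3@2, authorship ....
After op 3 (move_right): buffer="pqsa" (len 4), cursors c1@1 c2@2 c3@3, authorship ....
After op 4 (insert('c')): buffer="pcqcsca" (len 7), cursors c1@2 c2@4 c3@6, authorship .1.2.3.
Authorship (.=original, N=cursor N): . 1 . 2 . 3 .
Index 5: author = 3

Answer: cursor 3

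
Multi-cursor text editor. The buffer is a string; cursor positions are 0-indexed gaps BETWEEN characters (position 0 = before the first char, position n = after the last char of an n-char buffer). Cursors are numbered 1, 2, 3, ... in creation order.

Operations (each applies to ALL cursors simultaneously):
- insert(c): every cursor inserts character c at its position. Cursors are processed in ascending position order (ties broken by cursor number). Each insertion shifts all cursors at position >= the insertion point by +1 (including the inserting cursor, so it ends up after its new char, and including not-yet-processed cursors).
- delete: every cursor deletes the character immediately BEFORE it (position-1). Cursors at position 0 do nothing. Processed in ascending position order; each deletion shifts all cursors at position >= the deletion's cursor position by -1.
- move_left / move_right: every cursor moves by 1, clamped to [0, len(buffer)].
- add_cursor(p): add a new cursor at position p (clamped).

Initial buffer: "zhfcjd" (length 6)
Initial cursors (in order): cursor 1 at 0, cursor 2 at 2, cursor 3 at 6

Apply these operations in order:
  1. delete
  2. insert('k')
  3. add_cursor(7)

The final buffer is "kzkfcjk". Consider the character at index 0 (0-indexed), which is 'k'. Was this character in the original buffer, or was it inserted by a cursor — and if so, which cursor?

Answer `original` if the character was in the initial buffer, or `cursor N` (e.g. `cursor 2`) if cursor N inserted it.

After op 1 (delete): buffer="zfcj" (len 4), cursors c1@0 c2@1 c3@4, authorship ....
After op 2 (insert('k')): buffer="kzkfcjk" (len 7), cursors c1@1 c2@3 c3@7, authorship 1.2...3
After op 3 (add_cursor(7)): buffer="kzkfcjk" (len 7), cursors c1@1 c2@3 c3@7 c4@7, authorship 1.2...3
Authorship (.=original, N=cursor N): 1 . 2 . . . 3
Index 0: author = 1

Answer: cursor 1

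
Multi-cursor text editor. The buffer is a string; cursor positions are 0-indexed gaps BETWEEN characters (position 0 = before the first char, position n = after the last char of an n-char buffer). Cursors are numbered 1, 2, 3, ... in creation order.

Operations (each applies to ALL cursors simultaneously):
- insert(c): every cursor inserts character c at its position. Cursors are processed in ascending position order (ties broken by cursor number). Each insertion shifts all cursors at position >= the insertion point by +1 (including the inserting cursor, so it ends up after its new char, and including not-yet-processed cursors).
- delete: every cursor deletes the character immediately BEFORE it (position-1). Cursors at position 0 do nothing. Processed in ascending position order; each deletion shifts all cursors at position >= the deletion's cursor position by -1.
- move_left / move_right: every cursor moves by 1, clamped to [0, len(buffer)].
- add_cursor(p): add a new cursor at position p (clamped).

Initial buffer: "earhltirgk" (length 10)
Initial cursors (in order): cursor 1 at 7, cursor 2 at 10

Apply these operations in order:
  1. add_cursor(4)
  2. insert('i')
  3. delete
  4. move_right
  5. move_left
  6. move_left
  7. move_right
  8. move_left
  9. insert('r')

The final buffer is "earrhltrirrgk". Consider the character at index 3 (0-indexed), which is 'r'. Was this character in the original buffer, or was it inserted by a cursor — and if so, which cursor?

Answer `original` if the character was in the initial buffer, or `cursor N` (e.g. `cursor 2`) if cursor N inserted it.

After op 1 (add_cursor(4)): buffer="earhltirgk" (len 10), cursors c3@4 c1@7 c2@10, authorship ..........
After op 2 (insert('i')): buffer="earhiltiirgki" (len 13), cursors c3@5 c1@9 c2@13, authorship ....3...1...2
After op 3 (delete): buffer="earhltirgk" (len 10), cursors c3@4 c1@7 c2@10, authorship ..........
After op 4 (move_right): buffer="earhltirgk" (len 10), cursors c3@5 c1@8 c2@10, authorship ..........
After op 5 (move_left): buffer="earhltirgk" (len 10), cursors c3@4 c1@7 c2@9, authorship ..........
After op 6 (move_left): buffer="earhltirgk" (len 10), cursors c3@3 c1@6 c2@8, authorship ..........
After op 7 (move_right): buffer="earhltirgk" (len 10), cursors c3@4 c1@7 c2@9, authorship ..........
After op 8 (move_left): buffer="earhltirgk" (len 10), cursors c3@3 c1@6 c2@8, authorship ..........
After op 9 (insert('r')): buffer="earrhltrirrgk" (len 13), cursors c3@4 c1@8 c2@11, authorship ...3...1..2..
Authorship (.=original, N=cursor N): . . . 3 . . . 1 . . 2 . .
Index 3: author = 3

Answer: cursor 3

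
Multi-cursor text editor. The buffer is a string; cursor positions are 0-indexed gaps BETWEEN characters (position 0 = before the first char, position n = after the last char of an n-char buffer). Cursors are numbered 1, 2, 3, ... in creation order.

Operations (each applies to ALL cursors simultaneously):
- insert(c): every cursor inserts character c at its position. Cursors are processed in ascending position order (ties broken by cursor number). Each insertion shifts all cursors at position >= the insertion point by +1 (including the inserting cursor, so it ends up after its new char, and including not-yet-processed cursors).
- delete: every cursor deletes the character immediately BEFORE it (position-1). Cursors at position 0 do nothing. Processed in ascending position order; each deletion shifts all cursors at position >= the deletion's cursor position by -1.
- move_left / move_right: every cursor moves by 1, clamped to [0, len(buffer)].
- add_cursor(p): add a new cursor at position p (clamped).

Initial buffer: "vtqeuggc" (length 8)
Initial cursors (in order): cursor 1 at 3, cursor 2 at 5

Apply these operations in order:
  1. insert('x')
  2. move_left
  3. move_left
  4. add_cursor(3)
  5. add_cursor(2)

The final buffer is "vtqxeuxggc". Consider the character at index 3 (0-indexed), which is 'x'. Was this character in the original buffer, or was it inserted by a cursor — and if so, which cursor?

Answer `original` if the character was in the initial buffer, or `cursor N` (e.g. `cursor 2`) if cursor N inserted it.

Answer: cursor 1

Derivation:
After op 1 (insert('x')): buffer="vtqxeuxggc" (len 10), cursors c1@4 c2@7, authorship ...1..2...
After op 2 (move_left): buffer="vtqxeuxggc" (len 10), cursors c1@3 c2@6, authorship ...1..2...
After op 3 (move_left): buffer="vtqxeuxggc" (len 10), cursors c1@2 c2@5, authorship ...1..2...
After op 4 (add_cursor(3)): buffer="vtqxeuxggc" (len 10), cursors c1@2 c3@3 c2@5, authorship ...1..2...
After op 5 (add_cursor(2)): buffer="vtqxeuxggc" (len 10), cursors c1@2 c4@2 c3@3 c2@5, authorship ...1..2...
Authorship (.=original, N=cursor N): . . . 1 . . 2 . . .
Index 3: author = 1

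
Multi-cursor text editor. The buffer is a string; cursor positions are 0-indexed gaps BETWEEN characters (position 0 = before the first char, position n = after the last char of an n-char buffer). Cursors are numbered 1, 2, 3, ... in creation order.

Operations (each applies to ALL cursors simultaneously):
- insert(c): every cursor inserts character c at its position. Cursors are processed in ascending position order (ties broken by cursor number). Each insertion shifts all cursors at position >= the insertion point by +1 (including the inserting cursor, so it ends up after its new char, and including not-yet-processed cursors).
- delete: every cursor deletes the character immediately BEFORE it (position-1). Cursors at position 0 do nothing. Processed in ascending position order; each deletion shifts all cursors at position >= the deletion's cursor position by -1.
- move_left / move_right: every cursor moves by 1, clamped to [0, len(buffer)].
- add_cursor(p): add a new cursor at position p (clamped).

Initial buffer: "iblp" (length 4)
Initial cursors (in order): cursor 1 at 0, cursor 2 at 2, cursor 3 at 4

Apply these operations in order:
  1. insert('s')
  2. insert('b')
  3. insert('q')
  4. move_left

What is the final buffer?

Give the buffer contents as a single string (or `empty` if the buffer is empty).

After op 1 (insert('s')): buffer="sibslps" (len 7), cursors c1@1 c2@4 c3@7, authorship 1..2..3
After op 2 (insert('b')): buffer="sbibsblpsb" (len 10), cursors c1@2 c2@6 c3@10, authorship 11..22..33
After op 3 (insert('q')): buffer="sbqibsbqlpsbq" (len 13), cursors c1@3 c2@8 c3@13, authorship 111..222..333
After op 4 (move_left): buffer="sbqibsbqlpsbq" (len 13), cursors c1@2 c2@7 c3@12, authorship 111..222..333

Answer: sbqibsbqlpsbq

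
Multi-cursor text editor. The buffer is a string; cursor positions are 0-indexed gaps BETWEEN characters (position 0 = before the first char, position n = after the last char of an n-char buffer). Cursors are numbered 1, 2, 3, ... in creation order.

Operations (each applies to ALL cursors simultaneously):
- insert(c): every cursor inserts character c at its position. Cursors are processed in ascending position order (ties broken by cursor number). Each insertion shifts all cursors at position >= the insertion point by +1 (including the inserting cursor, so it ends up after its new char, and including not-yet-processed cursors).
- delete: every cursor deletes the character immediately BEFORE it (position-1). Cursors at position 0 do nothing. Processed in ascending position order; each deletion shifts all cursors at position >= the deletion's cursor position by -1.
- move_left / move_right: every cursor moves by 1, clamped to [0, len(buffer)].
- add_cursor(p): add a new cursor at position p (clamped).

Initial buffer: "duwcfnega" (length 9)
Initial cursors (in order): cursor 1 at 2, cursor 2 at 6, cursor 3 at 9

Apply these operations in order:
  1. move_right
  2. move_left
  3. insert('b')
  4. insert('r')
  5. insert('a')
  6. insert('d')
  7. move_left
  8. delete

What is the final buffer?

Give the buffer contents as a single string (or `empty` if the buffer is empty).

After op 1 (move_right): buffer="duwcfnega" (len 9), cursors c1@3 c2@7 c3@9, authorship .........
After op 2 (move_left): buffer="duwcfnega" (len 9), cursors c1@2 c2@6 c3@8, authorship .........
After op 3 (insert('b')): buffer="dubwcfnbegba" (len 12), cursors c1@3 c2@8 c3@11, authorship ..1....2..3.
After op 4 (insert('r')): buffer="dubrwcfnbregbra" (len 15), cursors c1@4 c2@10 c3@14, authorship ..11....22..33.
After op 5 (insert('a')): buffer="dubrawcfnbraegbraa" (len 18), cursors c1@5 c2@12 c3@17, authorship ..111....222..333.
After op 6 (insert('d')): buffer="dubradwcfnbradegbrada" (len 21), cursors c1@6 c2@14 c3@20, authorship ..1111....2222..3333.
After op 7 (move_left): buffer="dubradwcfnbradegbrada" (len 21), cursors c1@5 c2@13 c3@19, authorship ..1111....2222..3333.
After op 8 (delete): buffer="dubrdwcfnbrdegbrda" (len 18), cursors c1@4 c2@11 c3@16, authorship ..111....222..333.

Answer: dubrdwcfnbrdegbrda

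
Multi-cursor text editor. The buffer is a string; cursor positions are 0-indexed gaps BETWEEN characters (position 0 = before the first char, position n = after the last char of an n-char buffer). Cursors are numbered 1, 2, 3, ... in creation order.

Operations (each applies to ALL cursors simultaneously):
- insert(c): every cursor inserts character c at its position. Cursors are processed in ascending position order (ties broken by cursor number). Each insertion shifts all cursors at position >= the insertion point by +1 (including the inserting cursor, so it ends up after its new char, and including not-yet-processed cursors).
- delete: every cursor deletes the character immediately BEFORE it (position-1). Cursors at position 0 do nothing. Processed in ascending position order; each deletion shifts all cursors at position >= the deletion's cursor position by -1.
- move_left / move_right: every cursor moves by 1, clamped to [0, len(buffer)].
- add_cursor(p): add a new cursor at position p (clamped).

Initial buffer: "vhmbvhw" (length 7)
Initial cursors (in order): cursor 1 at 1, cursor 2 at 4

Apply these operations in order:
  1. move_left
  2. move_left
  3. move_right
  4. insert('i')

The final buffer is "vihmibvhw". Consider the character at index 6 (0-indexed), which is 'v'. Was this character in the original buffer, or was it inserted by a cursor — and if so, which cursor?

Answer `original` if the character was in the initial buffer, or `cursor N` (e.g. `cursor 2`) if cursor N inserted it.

After op 1 (move_left): buffer="vhmbvhw" (len 7), cursors c1@0 c2@3, authorship .......
After op 2 (move_left): buffer="vhmbvhw" (len 7), cursors c1@0 c2@2, authorship .......
After op 3 (move_right): buffer="vhmbvhw" (len 7), cursors c1@1 c2@3, authorship .......
After op 4 (insert('i')): buffer="vihmibvhw" (len 9), cursors c1@2 c2@5, authorship .1..2....
Authorship (.=original, N=cursor N): . 1 . . 2 . . . .
Index 6: author = original

Answer: original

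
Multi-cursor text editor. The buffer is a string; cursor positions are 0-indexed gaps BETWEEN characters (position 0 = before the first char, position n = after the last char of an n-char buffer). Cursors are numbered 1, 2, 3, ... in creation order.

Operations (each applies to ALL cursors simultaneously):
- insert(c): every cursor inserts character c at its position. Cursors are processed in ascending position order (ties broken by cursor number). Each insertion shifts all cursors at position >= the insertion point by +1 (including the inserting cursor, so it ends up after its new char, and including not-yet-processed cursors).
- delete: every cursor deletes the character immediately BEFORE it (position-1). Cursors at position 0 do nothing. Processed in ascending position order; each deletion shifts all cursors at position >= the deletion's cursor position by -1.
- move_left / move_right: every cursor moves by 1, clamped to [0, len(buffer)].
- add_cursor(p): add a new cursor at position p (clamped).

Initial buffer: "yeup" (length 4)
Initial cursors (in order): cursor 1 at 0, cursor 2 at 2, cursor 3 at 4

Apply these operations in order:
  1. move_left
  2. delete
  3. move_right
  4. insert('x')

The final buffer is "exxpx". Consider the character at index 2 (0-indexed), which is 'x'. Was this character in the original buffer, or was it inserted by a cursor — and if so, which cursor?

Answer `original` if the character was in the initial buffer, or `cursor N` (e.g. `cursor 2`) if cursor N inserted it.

Answer: cursor 2

Derivation:
After op 1 (move_left): buffer="yeup" (len 4), cursors c1@0 c2@1 c3@3, authorship ....
After op 2 (delete): buffer="ep" (len 2), cursors c1@0 c2@0 c3@1, authorship ..
After op 3 (move_right): buffer="ep" (len 2), cursors c1@1 c2@1 c3@2, authorship ..
After op 4 (insert('x')): buffer="exxpx" (len 5), cursors c1@3 c2@3 c3@5, authorship .12.3
Authorship (.=original, N=cursor N): . 1 2 . 3
Index 2: author = 2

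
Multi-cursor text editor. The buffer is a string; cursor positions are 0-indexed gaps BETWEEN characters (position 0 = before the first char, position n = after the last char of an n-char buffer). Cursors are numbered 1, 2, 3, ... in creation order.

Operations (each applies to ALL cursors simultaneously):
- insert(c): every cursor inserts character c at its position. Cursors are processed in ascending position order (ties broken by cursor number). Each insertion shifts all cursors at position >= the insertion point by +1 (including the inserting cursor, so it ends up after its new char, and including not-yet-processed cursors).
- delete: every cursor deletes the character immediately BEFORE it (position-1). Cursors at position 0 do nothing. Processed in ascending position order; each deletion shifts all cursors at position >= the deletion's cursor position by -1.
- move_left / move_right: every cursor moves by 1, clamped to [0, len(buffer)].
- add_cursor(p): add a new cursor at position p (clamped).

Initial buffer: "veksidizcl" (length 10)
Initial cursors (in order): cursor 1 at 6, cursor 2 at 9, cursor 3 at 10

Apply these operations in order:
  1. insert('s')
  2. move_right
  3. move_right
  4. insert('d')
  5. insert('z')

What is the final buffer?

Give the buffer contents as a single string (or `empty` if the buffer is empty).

Answer: veksidsizdzcslsddzz

Derivation:
After op 1 (insert('s')): buffer="veksidsizcsls" (len 13), cursors c1@7 c2@11 c3@13, authorship ......1...2.3
After op 2 (move_right): buffer="veksidsizcsls" (len 13), cursors c1@8 c2@12 c3@13, authorship ......1...2.3
After op 3 (move_right): buffer="veksidsizcsls" (len 13), cursors c1@9 c2@13 c3@13, authorship ......1...2.3
After op 4 (insert('d')): buffer="veksidsizdcslsdd" (len 16), cursors c1@10 c2@16 c3@16, authorship ......1..1.2.323
After op 5 (insert('z')): buffer="veksidsizdzcslsddzz" (len 19), cursors c1@11 c2@19 c3@19, authorship ......1..11.2.32323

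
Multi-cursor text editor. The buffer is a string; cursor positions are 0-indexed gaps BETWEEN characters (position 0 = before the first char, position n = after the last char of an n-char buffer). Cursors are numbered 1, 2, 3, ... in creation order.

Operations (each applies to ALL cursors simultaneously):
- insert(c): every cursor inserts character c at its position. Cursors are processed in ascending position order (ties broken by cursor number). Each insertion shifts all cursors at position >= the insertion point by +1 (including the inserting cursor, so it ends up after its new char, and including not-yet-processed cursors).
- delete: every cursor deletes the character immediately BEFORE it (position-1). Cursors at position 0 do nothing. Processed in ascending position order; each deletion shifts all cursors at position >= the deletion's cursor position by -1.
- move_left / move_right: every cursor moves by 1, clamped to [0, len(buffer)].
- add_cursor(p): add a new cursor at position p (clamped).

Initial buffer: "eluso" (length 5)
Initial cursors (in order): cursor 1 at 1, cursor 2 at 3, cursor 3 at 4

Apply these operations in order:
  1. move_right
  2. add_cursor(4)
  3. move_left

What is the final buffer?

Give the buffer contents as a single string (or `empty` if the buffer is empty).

Answer: eluso

Derivation:
After op 1 (move_right): buffer="eluso" (len 5), cursors c1@2 c2@4 c3@5, authorship .....
After op 2 (add_cursor(4)): buffer="eluso" (len 5), cursors c1@2 c2@4 c4@4 c3@5, authorship .....
After op 3 (move_left): buffer="eluso" (len 5), cursors c1@1 c2@3 c4@3 c3@4, authorship .....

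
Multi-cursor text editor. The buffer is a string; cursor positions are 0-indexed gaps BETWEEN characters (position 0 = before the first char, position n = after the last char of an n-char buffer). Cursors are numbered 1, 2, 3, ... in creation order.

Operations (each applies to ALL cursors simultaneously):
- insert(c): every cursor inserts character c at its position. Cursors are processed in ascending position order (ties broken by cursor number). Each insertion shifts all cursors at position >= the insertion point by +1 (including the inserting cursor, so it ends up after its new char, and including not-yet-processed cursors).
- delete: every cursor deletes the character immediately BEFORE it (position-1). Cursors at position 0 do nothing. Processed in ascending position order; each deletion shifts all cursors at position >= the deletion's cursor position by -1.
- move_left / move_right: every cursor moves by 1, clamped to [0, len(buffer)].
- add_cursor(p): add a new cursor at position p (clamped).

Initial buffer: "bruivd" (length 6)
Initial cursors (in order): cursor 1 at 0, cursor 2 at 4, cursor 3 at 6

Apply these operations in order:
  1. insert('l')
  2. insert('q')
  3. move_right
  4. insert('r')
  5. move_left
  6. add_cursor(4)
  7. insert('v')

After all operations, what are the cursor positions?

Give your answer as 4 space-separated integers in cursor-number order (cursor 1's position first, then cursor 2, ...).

Answer: 4 13 18 6

Derivation:
After op 1 (insert('l')): buffer="lbruilvdl" (len 9), cursors c1@1 c2@6 c3@9, authorship 1....2..3
After op 2 (insert('q')): buffer="lqbruilqvdlq" (len 12), cursors c1@2 c2@8 c3@12, authorship 11....22..33
After op 3 (move_right): buffer="lqbruilqvdlq" (len 12), cursors c1@3 c2@9 c3@12, authorship 11....22..33
After op 4 (insert('r')): buffer="lqbrruilqvrdlqr" (len 15), cursors c1@4 c2@11 c3@15, authorship 11.1...22.2.333
After op 5 (move_left): buffer="lqbrruilqvrdlqr" (len 15), cursors c1@3 c2@10 c3@14, authorship 11.1...22.2.333
After op 6 (add_cursor(4)): buffer="lqbrruilqvrdlqr" (len 15), cursors c1@3 c4@4 c2@10 c3@14, authorship 11.1...22.2.333
After op 7 (insert('v')): buffer="lqbvrvruilqvvrdlqvr" (len 19), cursors c1@4 c4@6 c2@13 c3@18, authorship 11.114...22.22.3333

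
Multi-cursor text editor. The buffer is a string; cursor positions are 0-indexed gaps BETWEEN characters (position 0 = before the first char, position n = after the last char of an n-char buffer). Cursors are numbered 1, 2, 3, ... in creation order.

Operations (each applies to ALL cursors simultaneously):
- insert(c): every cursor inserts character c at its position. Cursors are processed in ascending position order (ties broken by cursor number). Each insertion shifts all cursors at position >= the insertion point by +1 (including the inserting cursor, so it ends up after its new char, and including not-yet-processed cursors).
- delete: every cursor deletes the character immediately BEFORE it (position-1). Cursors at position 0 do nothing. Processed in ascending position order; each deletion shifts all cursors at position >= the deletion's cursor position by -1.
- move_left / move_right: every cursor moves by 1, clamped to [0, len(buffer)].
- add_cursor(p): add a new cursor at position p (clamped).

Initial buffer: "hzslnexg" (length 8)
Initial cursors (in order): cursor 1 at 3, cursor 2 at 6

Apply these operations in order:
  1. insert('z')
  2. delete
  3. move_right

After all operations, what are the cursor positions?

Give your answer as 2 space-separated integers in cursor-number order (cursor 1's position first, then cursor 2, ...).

Answer: 4 7

Derivation:
After op 1 (insert('z')): buffer="hzszlnezxg" (len 10), cursors c1@4 c2@8, authorship ...1...2..
After op 2 (delete): buffer="hzslnexg" (len 8), cursors c1@3 c2@6, authorship ........
After op 3 (move_right): buffer="hzslnexg" (len 8), cursors c1@4 c2@7, authorship ........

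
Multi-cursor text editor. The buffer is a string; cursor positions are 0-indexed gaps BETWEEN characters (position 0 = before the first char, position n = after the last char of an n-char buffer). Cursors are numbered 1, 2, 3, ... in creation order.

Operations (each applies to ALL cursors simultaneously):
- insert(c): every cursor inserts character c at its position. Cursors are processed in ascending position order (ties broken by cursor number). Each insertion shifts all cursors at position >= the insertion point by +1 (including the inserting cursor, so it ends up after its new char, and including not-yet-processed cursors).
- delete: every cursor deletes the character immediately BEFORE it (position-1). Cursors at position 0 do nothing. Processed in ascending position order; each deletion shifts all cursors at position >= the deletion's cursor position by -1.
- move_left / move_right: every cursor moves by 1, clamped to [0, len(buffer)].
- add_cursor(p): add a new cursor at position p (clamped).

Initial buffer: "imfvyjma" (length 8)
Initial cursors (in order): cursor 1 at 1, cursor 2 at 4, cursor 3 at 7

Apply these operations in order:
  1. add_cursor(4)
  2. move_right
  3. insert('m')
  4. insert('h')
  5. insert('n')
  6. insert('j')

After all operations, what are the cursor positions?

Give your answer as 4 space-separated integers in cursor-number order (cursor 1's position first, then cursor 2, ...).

After op 1 (add_cursor(4)): buffer="imfvyjma" (len 8), cursors c1@1 c2@4 c4@4 c3@7, authorship ........
After op 2 (move_right): buffer="imfvyjma" (len 8), cursors c1@2 c2@5 c4@5 c3@8, authorship ........
After op 3 (insert('m')): buffer="immfvymmjmam" (len 12), cursors c1@3 c2@8 c4@8 c3@12, authorship ..1...24...3
After op 4 (insert('h')): buffer="immhfvymmhhjmamh" (len 16), cursors c1@4 c2@11 c4@11 c3@16, authorship ..11...2424...33
After op 5 (insert('n')): buffer="immhnfvymmhhnnjmamhn" (len 20), cursors c1@5 c2@14 c4@14 c3@20, authorship ..111...242424...333
After op 6 (insert('j')): buffer="immhnjfvymmhhnnjjjmamhnj" (len 24), cursors c1@6 c2@17 c4@17 c3@24, authorship ..1111...24242424...3333

Answer: 6 17 24 17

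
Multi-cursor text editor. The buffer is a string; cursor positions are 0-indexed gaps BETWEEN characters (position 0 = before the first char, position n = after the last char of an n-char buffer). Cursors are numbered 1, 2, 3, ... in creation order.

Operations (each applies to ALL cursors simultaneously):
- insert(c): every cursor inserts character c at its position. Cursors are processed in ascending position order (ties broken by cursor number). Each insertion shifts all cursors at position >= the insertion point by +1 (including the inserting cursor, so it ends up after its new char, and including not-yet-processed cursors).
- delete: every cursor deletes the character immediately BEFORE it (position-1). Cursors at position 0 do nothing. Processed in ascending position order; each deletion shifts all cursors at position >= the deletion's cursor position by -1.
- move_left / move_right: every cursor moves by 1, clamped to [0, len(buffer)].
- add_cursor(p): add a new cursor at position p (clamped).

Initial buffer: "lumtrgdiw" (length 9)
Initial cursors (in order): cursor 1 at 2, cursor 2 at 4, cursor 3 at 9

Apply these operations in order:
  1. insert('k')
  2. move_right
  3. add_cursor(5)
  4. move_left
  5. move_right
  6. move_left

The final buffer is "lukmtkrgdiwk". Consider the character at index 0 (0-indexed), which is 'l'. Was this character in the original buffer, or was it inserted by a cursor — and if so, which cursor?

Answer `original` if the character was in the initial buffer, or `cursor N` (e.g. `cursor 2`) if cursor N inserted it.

After op 1 (insert('k')): buffer="lukmtkrgdiwk" (len 12), cursors c1@3 c2@6 c3@12, authorship ..1..2.....3
After op 2 (move_right): buffer="lukmtkrgdiwk" (len 12), cursors c1@4 c2@7 c3@12, authorship ..1..2.....3
After op 3 (add_cursor(5)): buffer="lukmtkrgdiwk" (len 12), cursors c1@4 c4@5 c2@7 c3@12, authorship ..1..2.....3
After op 4 (move_left): buffer="lukmtkrgdiwk" (len 12), cursors c1@3 c4@4 c2@6 c3@11, authorship ..1..2.....3
After op 5 (move_right): buffer="lukmtkrgdiwk" (len 12), cursors c1@4 c4@5 c2@7 c3@12, authorship ..1..2.....3
After op 6 (move_left): buffer="lukmtkrgdiwk" (len 12), cursors c1@3 c4@4 c2@6 c3@11, authorship ..1..2.....3
Authorship (.=original, N=cursor N): . . 1 . . 2 . . . . . 3
Index 0: author = original

Answer: original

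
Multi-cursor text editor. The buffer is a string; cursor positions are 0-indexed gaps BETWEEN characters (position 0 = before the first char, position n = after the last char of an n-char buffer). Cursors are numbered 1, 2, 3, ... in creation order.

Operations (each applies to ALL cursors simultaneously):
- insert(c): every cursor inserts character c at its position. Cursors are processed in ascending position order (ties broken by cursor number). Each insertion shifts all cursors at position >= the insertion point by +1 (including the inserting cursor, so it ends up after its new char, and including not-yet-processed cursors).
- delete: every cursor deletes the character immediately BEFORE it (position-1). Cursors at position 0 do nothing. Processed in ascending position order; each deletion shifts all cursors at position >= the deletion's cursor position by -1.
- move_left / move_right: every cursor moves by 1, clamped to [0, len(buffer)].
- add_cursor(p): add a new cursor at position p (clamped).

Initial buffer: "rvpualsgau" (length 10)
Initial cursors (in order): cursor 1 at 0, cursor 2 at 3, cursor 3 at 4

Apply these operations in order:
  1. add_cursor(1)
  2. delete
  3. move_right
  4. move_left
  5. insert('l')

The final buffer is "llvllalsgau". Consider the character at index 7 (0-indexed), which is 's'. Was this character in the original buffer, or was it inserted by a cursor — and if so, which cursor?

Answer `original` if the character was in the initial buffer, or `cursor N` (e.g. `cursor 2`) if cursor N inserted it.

Answer: original

Derivation:
After op 1 (add_cursor(1)): buffer="rvpualsgau" (len 10), cursors c1@0 c4@1 c2@3 c3@4, authorship ..........
After op 2 (delete): buffer="valsgau" (len 7), cursors c1@0 c4@0 c2@1 c3@1, authorship .......
After op 3 (move_right): buffer="valsgau" (len 7), cursors c1@1 c4@1 c2@2 c3@2, authorship .......
After op 4 (move_left): buffer="valsgau" (len 7), cursors c1@0 c4@0 c2@1 c3@1, authorship .......
After op 5 (insert('l')): buffer="llvllalsgau" (len 11), cursors c1@2 c4@2 c2@5 c3@5, authorship 14.23......
Authorship (.=original, N=cursor N): 1 4 . 2 3 . . . . . .
Index 7: author = original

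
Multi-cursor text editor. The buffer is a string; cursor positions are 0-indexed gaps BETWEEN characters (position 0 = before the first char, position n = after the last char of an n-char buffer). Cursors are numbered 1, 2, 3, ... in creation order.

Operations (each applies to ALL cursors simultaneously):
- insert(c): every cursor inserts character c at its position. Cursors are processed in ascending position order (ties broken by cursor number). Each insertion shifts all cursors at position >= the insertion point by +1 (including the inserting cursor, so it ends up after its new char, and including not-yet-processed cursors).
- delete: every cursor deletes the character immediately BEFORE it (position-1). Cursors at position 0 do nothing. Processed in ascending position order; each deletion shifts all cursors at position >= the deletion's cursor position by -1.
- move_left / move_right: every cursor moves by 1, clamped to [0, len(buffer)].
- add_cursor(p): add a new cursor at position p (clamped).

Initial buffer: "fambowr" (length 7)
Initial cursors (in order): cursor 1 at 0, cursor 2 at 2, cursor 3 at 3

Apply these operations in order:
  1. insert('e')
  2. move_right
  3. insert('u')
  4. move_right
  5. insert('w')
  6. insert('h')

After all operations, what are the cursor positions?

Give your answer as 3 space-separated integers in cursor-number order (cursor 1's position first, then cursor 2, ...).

After op 1 (insert('e')): buffer="efaemebowr" (len 10), cursors c1@1 c2@4 c3@6, authorship 1..2.3....
After op 2 (move_right): buffer="efaemebowr" (len 10), cursors c1@2 c2@5 c3@7, authorship 1..2.3....
After op 3 (insert('u')): buffer="efuaemuebuowr" (len 13), cursors c1@3 c2@7 c3@10, authorship 1.1.2.23.3...
After op 4 (move_right): buffer="efuaemuebuowr" (len 13), cursors c1@4 c2@8 c3@11, authorship 1.1.2.23.3...
After op 5 (insert('w')): buffer="efuawemuewbuowwr" (len 16), cursors c1@5 c2@10 c3@14, authorship 1.1.12.232.3.3..
After op 6 (insert('h')): buffer="efuawhemuewhbuowhwr" (len 19), cursors c1@6 c2@12 c3@17, authorship 1.1.112.2322.3.33..

Answer: 6 12 17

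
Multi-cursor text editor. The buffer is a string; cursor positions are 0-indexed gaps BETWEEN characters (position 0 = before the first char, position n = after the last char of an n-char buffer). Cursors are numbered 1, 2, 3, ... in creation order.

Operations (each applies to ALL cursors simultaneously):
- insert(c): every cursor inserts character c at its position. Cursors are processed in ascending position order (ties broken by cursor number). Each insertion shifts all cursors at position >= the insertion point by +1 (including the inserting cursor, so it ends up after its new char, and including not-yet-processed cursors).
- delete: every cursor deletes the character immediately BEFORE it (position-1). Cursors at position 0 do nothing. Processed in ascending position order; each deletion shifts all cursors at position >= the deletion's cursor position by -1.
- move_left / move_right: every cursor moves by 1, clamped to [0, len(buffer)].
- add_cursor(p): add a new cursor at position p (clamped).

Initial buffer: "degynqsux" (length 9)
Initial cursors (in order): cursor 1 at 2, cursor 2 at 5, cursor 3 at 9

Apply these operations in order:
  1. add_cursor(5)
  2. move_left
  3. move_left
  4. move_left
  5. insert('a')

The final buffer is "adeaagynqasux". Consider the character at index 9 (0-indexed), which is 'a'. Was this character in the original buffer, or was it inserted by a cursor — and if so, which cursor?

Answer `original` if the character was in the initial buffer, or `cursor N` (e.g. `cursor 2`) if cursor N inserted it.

After op 1 (add_cursor(5)): buffer="degynqsux" (len 9), cursors c1@2 c2@5 c4@5 c3@9, authorship .........
After op 2 (move_left): buffer="degynqsux" (len 9), cursors c1@1 c2@4 c4@4 c3@8, authorship .........
After op 3 (move_left): buffer="degynqsux" (len 9), cursors c1@0 c2@3 c4@3 c3@7, authorship .........
After op 4 (move_left): buffer="degynqsux" (len 9), cursors c1@0 c2@2 c4@2 c3@6, authorship .........
After op 5 (insert('a')): buffer="adeaagynqasux" (len 13), cursors c1@1 c2@5 c4@5 c3@10, authorship 1..24....3...
Authorship (.=original, N=cursor N): 1 . . 2 4 . . . . 3 . . .
Index 9: author = 3

Answer: cursor 3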